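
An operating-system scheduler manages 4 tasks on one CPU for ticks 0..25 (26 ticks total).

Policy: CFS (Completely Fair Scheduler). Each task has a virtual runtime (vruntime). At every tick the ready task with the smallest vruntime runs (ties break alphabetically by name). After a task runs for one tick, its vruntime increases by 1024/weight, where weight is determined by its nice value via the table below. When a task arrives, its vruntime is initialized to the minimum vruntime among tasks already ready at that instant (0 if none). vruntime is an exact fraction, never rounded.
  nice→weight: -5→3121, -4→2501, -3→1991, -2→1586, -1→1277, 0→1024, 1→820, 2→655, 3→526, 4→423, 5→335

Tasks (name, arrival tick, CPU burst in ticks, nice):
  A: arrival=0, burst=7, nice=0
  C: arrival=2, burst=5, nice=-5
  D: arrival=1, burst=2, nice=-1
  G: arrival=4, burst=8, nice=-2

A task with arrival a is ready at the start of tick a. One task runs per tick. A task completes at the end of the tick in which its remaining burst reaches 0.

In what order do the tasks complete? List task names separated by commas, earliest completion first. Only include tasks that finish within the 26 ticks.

completion order = D, C, G, A

t=0: vr[A=0] → run A
t=1: vr[A=1 D=1] → run A
t=2: vr[A=2 C=1 D=1] → run C
t=3: vr[A=2 C=4145/3121 D=1] → run D
t=4: vr[A=2 C=4145/3121 D=2301/1277 G=4145/3121] → run C
t=5: vr[A=2 C=5169/3121 D=2301/1277 G=4145/3121] → run G
t=6: vr[A=2 C=5169/3121 D=2301/1277 G=4884937/2474953] → run C
t=7: vr[A=2 C=6193/3121 D=2301/1277 G=4884937/2474953] → run D
t=8: vr[A=2 C=6193/3121 G=4884937/2474953] → run G
t=9: vr[A=2 C=6193/3121 G=6482889/2474953] → run C
t=10: vr[A=2 C=7217/3121 G=6482889/2474953] → run A
t=11: vr[A=3 C=7217/3121 G=6482889/2474953] → run C
t=12: vr[A=3 G=6482889/2474953] → run G
t=13: vr[A=3 G=8080841/2474953] → run A
t=14: vr[A=4 G=8080841/2474953] → run G
t=15: vr[A=4 G=9678793/2474953] → run G
t=16: vr[A=4 G=11276745/2474953] → run A
t=17: vr[A=5 G=11276745/2474953] → run G
t=18: vr[A=5 G=12874697/2474953] → run A
t=19: vr[A=6 G=12874697/2474953] → run G
t=20: vr[A=6 G=14472649/2474953] → run G
t=21: vr[A=6] → run A
t=22: (idle)
t=23: (idle)
t=24: (idle)
t=25: (idle)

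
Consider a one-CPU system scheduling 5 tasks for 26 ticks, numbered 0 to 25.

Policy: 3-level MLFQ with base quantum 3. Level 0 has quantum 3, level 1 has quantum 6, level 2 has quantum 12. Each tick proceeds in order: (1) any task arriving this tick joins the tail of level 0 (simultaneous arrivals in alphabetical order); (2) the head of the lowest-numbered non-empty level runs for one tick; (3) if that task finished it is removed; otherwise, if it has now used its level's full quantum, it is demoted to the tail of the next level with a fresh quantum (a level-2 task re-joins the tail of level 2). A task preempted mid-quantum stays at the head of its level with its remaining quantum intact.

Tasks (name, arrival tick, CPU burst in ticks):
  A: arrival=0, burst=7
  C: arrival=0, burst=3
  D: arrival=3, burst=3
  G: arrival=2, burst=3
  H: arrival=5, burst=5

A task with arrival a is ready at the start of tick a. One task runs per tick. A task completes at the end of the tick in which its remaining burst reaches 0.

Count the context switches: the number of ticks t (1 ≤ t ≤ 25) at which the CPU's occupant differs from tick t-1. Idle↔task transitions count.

context switches = 7

t=0: L0/L1/L2 = AC/-/- → run A
t=1: L0/L1/L2 = AC/-/- → run A
t=2: L0/L1/L2 = ACG/-/- → run A
t=3: L0/L1/L2 = CGD/A/- → run C
t=4: L0/L1/L2 = CGD/A/- → run C
t=5: L0/L1/L2 = CGDH/A/- → run C
t=6: L0/L1/L2 = GDH/A/- → run G
t=7: L0/L1/L2 = GDH/A/- → run G
t=8: L0/L1/L2 = GDH/A/- → run G
t=9: L0/L1/L2 = DH/A/- → run D
t=10: L0/L1/L2 = DH/A/- → run D
t=11: L0/L1/L2 = DH/A/- → run D
t=12: L0/L1/L2 = H/A/- → run H
t=13: L0/L1/L2 = H/A/- → run H
t=14: L0/L1/L2 = H/A/- → run H
t=15: L0/L1/L2 = -/AH/- → run A
t=16: L0/L1/L2 = -/AH/- → run A
t=17: L0/L1/L2 = -/AH/- → run A
t=18: L0/L1/L2 = -/AH/- → run A
t=19: L0/L1/L2 = -/H/- → run H
t=20: L0/L1/L2 = -/H/- → run H
t=21: (idle)
t=22: (idle)
t=23: (idle)
t=24: (idle)
t=25: (idle)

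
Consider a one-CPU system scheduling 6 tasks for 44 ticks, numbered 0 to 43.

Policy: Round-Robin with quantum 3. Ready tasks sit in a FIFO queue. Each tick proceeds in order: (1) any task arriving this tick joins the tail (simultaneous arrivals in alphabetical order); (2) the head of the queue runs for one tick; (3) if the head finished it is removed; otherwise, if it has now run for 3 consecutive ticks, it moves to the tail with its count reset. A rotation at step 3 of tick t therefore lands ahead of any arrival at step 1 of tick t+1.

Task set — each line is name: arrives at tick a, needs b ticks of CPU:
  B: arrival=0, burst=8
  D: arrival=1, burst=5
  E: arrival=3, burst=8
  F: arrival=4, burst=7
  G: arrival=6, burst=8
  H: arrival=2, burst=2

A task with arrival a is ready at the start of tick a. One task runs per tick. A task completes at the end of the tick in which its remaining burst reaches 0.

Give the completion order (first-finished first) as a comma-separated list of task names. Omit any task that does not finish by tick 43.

completion order = H, D, B, E, F, G

t=0: queue=[B] q_used=0 → run B
t=1: queue=[B,D] q_used=1 → run B
t=2: queue=[B,D,H] q_used=2 → run B
t=3: queue=[D,H,B,E] q_used=0 → run D
t=4: queue=[D,H,B,E,F] q_used=1 → run D
t=5: queue=[D,H,B,E,F] q_used=2 → run D
t=6: queue=[H,B,E,F,D,G] q_used=0 → run H
t=7: queue=[H,B,E,F,D,G] q_used=1 → run H
t=8: queue=[B,E,F,D,G] q_used=0 → run B
t=9: queue=[B,E,F,D,G] q_used=1 → run B
t=10: queue=[B,E,F,D,G] q_used=2 → run B
t=11: queue=[E,F,D,G,B] q_used=0 → run E
t=12: queue=[E,F,D,G,B] q_used=1 → run E
t=13: queue=[E,F,D,G,B] q_used=2 → run E
t=14: queue=[F,D,G,B,E] q_used=0 → run F
t=15: queue=[F,D,G,B,E] q_used=1 → run F
t=16: queue=[F,D,G,B,E] q_used=2 → run F
t=17: queue=[D,G,B,E,F] q_used=0 → run D
t=18: queue=[D,G,B,E,F] q_used=1 → run D
t=19: queue=[G,B,E,F] q_used=0 → run G
t=20: queue=[G,B,E,F] q_used=1 → run G
t=21: queue=[G,B,E,F] q_used=2 → run G
t=22: queue=[B,E,F,G] q_used=0 → run B
t=23: queue=[B,E,F,G] q_used=1 → run B
t=24: queue=[E,F,G] q_used=0 → run E
t=25: queue=[E,F,G] q_used=1 → run E
t=26: queue=[E,F,G] q_used=2 → run E
t=27: queue=[F,G,E] q_used=0 → run F
t=28: queue=[F,G,E] q_used=1 → run F
t=29: queue=[F,G,E] q_used=2 → run F
t=30: queue=[G,E,F] q_used=0 → run G
t=31: queue=[G,E,F] q_used=1 → run G
t=32: queue=[G,E,F] q_used=2 → run G
t=33: queue=[E,F,G] q_used=0 → run E
t=34: queue=[E,F,G] q_used=1 → run E
t=35: queue=[F,G] q_used=0 → run F
t=36: queue=[G] q_used=0 → run G
t=37: queue=[G] q_used=1 → run G
t=38: (idle)
t=39: (idle)
t=40: (idle)
t=41: (idle)
t=42: (idle)
t=43: (idle)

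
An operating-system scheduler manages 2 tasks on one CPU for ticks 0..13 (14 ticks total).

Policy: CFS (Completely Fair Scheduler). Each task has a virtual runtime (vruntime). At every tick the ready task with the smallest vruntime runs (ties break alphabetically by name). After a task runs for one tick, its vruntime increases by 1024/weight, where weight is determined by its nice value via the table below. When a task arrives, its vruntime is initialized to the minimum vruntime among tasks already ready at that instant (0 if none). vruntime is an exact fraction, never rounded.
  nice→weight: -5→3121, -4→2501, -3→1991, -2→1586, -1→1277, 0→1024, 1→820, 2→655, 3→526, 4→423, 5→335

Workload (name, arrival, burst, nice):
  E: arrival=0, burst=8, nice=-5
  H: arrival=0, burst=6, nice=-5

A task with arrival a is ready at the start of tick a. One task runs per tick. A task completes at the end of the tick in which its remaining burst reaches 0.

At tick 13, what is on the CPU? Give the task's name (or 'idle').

t=0: vr[E=0 H=0] → run E
t=1: vr[E=1024/3121 H=0] → run H
t=2: vr[E=1024/3121 H=1024/3121] → run E
t=3: vr[E=2048/3121 H=1024/3121] → run H
t=4: vr[E=2048/3121 H=2048/3121] → run E
t=5: vr[E=3072/3121 H=2048/3121] → run H
t=6: vr[E=3072/3121 H=3072/3121] → run E
t=7: vr[E=4096/3121 H=3072/3121] → run H
t=8: vr[E=4096/3121 H=4096/3121] → run E
t=9: vr[E=5120/3121 H=4096/3121] → run H
t=10: vr[E=5120/3121 H=5120/3121] → run E
t=11: vr[E=6144/3121 H=5120/3121] → run H
t=12: vr[E=6144/3121] → run E
t=13: vr[E=7168/3121] → run E

running at tick 13 = E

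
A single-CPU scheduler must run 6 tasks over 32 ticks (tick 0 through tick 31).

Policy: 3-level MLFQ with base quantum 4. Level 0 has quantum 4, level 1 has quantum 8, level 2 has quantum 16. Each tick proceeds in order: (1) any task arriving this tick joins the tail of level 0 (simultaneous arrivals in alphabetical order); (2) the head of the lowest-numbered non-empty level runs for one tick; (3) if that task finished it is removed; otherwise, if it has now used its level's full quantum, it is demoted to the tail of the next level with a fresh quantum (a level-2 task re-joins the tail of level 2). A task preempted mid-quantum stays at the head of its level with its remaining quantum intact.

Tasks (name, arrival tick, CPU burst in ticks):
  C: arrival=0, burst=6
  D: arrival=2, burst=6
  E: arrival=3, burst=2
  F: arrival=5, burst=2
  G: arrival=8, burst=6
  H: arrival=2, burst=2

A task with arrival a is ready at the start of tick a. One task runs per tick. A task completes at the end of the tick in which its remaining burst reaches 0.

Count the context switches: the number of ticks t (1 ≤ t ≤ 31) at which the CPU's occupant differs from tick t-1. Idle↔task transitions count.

t=0: L0/L1/L2 = C/-/- → run C
t=1: L0/L1/L2 = C/-/- → run C
t=2: L0/L1/L2 = CDH/-/- → run C
t=3: L0/L1/L2 = CDHE/-/- → run C
t=4: L0/L1/L2 = DHE/C/- → run D
t=5: L0/L1/L2 = DHEF/C/- → run D
t=6: L0/L1/L2 = DHEF/C/- → run D
t=7: L0/L1/L2 = DHEF/C/- → run D
t=8: L0/L1/L2 = HEFG/CD/- → run H
t=9: L0/L1/L2 = HEFG/CD/- → run H
t=10: L0/L1/L2 = EFG/CD/- → run E
t=11: L0/L1/L2 = EFG/CD/- → run E
t=12: L0/L1/L2 = FG/CD/- → run F
t=13: L0/L1/L2 = FG/CD/- → run F
t=14: L0/L1/L2 = G/CD/- → run G
t=15: L0/L1/L2 = G/CD/- → run G
t=16: L0/L1/L2 = G/CD/- → run G
t=17: L0/L1/L2 = G/CD/- → run G
t=18: L0/L1/L2 = -/CDG/- → run C
t=19: L0/L1/L2 = -/CDG/- → run C
t=20: L0/L1/L2 = -/DG/- → run D
t=21: L0/L1/L2 = -/DG/- → run D
t=22: L0/L1/L2 = -/G/- → run G
t=23: L0/L1/L2 = -/G/- → run G
t=24: (idle)
t=25: (idle)
t=26: (idle)
t=27: (idle)
t=28: (idle)
t=29: (idle)
t=30: (idle)
t=31: (idle)

context switches = 9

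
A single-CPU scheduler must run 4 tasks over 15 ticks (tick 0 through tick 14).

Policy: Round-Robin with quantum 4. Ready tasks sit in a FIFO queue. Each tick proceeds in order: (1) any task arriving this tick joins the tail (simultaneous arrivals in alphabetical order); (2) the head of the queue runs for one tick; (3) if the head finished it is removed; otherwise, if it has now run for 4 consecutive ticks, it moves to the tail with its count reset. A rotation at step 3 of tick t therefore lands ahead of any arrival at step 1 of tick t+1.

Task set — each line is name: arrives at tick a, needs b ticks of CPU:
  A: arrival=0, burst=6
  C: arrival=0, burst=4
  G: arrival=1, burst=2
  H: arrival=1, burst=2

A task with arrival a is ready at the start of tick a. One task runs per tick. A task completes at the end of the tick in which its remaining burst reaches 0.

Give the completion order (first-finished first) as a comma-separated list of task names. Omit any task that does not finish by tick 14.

completion order = C, G, H, A

t=0: queue=[A,C] q_used=0 → run A
t=1: queue=[A,C,G,H] q_used=1 → run A
t=2: queue=[A,C,G,H] q_used=2 → run A
t=3: queue=[A,C,G,H] q_used=3 → run A
t=4: queue=[C,G,H,A] q_used=0 → run C
t=5: queue=[C,G,H,A] q_used=1 → run C
t=6: queue=[C,G,H,A] q_used=2 → run C
t=7: queue=[C,G,H,A] q_used=3 → run C
t=8: queue=[G,H,A] q_used=0 → run G
t=9: queue=[G,H,A] q_used=1 → run G
t=10: queue=[H,A] q_used=0 → run H
t=11: queue=[H,A] q_used=1 → run H
t=12: queue=[A] q_used=0 → run A
t=13: queue=[A] q_used=1 → run A
t=14: (idle)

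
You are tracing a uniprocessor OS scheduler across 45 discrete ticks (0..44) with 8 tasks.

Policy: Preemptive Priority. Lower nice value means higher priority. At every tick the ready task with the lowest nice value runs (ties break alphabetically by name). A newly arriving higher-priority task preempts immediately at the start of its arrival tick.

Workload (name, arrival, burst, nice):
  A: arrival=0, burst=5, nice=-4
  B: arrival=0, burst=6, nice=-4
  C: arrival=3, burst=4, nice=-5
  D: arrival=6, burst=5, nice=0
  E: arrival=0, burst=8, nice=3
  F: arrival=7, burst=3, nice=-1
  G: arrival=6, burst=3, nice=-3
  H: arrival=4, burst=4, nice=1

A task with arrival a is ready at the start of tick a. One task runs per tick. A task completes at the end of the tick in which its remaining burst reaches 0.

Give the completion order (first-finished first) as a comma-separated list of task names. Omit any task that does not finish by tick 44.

t=0: ready={A,B,E} → run A
t=1: ready={A,B,E} → run A
t=2: ready={A,B,E} → run A
t=3: ready={A,B,C,E} → run C
t=4: ready={A,B,C,E,H} → run C
t=5: ready={A,B,C,E,H} → run C
t=6: ready={A,B,C,D,E,G,H} → run C
t=7: ready={A,B,D,E,F,G,H} → run A
t=8: ready={A,B,D,E,F,G,H} → run A
t=9: ready={B,D,E,F,G,H} → run B
t=10: ready={B,D,E,F,G,H} → run B
t=11: ready={B,D,E,F,G,H} → run B
t=12: ready={B,D,E,F,G,H} → run B
t=13: ready={B,D,E,F,G,H} → run B
t=14: ready={B,D,E,F,G,H} → run B
t=15: ready={D,E,F,G,H} → run G
t=16: ready={D,E,F,G,H} → run G
t=17: ready={D,E,F,G,H} → run G
t=18: ready={D,E,F,H} → run F
t=19: ready={D,E,F,H} → run F
t=20: ready={D,E,F,H} → run F
t=21: ready={D,E,H} → run D
t=22: ready={D,E,H} → run D
t=23: ready={D,E,H} → run D
t=24: ready={D,E,H} → run D
t=25: ready={D,E,H} → run D
t=26: ready={E,H} → run H
t=27: ready={E,H} → run H
t=28: ready={E,H} → run H
t=29: ready={E,H} → run H
t=30: ready={E} → run E
t=31: ready={E} → run E
t=32: ready={E} → run E
t=33: ready={E} → run E
t=34: ready={E} → run E
t=35: ready={E} → run E
t=36: ready={E} → run E
t=37: ready={E} → run E
t=38: (idle)
t=39: (idle)
t=40: (idle)
t=41: (idle)
t=42: (idle)
t=43: (idle)
t=44: (idle)

completion order = C, A, B, G, F, D, H, E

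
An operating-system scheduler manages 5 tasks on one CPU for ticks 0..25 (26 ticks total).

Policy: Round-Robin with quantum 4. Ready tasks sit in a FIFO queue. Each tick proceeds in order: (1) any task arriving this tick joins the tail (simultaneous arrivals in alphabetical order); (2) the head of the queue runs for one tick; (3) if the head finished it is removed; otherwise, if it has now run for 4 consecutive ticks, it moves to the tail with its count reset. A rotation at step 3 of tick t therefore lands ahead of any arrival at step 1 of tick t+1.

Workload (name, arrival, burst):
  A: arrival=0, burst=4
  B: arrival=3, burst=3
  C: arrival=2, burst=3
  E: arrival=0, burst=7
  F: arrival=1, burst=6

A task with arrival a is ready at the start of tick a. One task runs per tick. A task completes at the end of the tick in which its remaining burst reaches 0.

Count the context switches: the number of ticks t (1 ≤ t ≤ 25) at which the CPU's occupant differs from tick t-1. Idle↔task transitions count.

context switches = 7

t=0: queue=[A,E] q_used=0 → run A
t=1: queue=[A,E,F] q_used=1 → run A
t=2: queue=[A,E,F,C] q_used=2 → run A
t=3: queue=[A,E,F,C,B] q_used=3 → run A
t=4: queue=[E,F,C,B] q_used=0 → run E
t=5: queue=[E,F,C,B] q_used=1 → run E
t=6: queue=[E,F,C,B] q_used=2 → run E
t=7: queue=[E,F,C,B] q_used=3 → run E
t=8: queue=[F,C,B,E] q_used=0 → run F
t=9: queue=[F,C,B,E] q_used=1 → run F
t=10: queue=[F,C,B,E] q_used=2 → run F
t=11: queue=[F,C,B,E] q_used=3 → run F
t=12: queue=[C,B,E,F] q_used=0 → run C
t=13: queue=[C,B,E,F] q_used=1 → run C
t=14: queue=[C,B,E,F] q_used=2 → run C
t=15: queue=[B,E,F] q_used=0 → run B
t=16: queue=[B,E,F] q_used=1 → run B
t=17: queue=[B,E,F] q_used=2 → run B
t=18: queue=[E,F] q_used=0 → run E
t=19: queue=[E,F] q_used=1 → run E
t=20: queue=[E,F] q_used=2 → run E
t=21: queue=[F] q_used=0 → run F
t=22: queue=[F] q_used=1 → run F
t=23: (idle)
t=24: (idle)
t=25: (idle)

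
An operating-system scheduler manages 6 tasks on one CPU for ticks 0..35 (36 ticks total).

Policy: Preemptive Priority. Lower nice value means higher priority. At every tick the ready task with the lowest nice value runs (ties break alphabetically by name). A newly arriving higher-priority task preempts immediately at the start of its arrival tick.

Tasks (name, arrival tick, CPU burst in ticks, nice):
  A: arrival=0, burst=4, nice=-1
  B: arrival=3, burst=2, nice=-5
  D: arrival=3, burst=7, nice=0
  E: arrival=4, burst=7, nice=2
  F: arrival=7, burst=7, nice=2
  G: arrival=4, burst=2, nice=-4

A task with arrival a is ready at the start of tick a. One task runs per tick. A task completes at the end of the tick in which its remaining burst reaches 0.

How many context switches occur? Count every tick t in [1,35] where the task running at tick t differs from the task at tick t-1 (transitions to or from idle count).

context switches = 7

t=0: ready={A} → run A
t=1: ready={A} → run A
t=2: ready={A} → run A
t=3: ready={A,B,D} → run B
t=4: ready={A,B,D,E,G} → run B
t=5: ready={A,D,E,G} → run G
t=6: ready={A,D,E,G} → run G
t=7: ready={A,D,E,F} → run A
t=8: ready={D,E,F} → run D
t=9: ready={D,E,F} → run D
t=10: ready={D,E,F} → run D
t=11: ready={D,E,F} → run D
t=12: ready={D,E,F} → run D
t=13: ready={D,E,F} → run D
t=14: ready={D,E,F} → run D
t=15: ready={E,F} → run E
t=16: ready={E,F} → run E
t=17: ready={E,F} → run E
t=18: ready={E,F} → run E
t=19: ready={E,F} → run E
t=20: ready={E,F} → run E
t=21: ready={E,F} → run E
t=22: ready={F} → run F
t=23: ready={F} → run F
t=24: ready={F} → run F
t=25: ready={F} → run F
t=26: ready={F} → run F
t=27: ready={F} → run F
t=28: ready={F} → run F
t=29: (idle)
t=30: (idle)
t=31: (idle)
t=32: (idle)
t=33: (idle)
t=34: (idle)
t=35: (idle)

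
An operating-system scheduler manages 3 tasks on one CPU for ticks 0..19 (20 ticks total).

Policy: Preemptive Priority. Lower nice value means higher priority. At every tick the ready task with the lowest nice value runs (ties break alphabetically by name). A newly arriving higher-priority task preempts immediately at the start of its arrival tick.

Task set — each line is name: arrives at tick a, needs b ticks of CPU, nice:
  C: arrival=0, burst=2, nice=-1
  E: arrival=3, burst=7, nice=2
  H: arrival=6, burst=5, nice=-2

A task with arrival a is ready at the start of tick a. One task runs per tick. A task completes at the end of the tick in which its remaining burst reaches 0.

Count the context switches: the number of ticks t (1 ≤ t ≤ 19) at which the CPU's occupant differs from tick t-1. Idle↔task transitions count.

t=0: ready={C} → run C
t=1: ready={C} → run C
t=2: (idle)
t=3: ready={E} → run E
t=4: ready={E} → run E
t=5: ready={E} → run E
t=6: ready={E,H} → run H
t=7: ready={E,H} → run H
t=8: ready={E,H} → run H
t=9: ready={E,H} → run H
t=10: ready={E,H} → run H
t=11: ready={E} → run E
t=12: ready={E} → run E
t=13: ready={E} → run E
t=14: ready={E} → run E
t=15: (idle)
t=16: (idle)
t=17: (idle)
t=18: (idle)
t=19: (idle)

context switches = 5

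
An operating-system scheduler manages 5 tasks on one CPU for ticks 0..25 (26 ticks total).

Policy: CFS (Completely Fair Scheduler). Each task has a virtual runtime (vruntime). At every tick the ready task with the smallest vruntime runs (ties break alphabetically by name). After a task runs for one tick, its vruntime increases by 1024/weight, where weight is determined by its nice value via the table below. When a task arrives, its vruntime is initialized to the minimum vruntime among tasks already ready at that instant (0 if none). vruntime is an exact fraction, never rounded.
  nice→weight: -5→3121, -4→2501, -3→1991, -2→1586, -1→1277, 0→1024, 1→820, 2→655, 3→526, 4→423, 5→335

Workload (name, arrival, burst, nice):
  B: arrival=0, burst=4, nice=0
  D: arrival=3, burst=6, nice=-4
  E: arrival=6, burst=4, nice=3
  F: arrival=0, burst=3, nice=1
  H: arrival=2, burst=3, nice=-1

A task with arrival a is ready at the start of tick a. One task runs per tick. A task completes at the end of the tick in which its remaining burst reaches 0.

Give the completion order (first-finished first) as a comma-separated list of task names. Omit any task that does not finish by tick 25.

t=0: vr[B=0 F=0] → run B
t=1: vr[B=1 F=0] → run F
t=2: vr[B=1 F=256/205 H=1] → run B
t=3: vr[B=2 D=1 F=256/205 H=1] → run D
t=4: vr[B=2 D=3525/2501 F=256/205 H=1] → run H
t=5: vr[B=2 D=3525/2501 F=256/205 H=2301/1277] → run F
t=6: vr[B=2 D=3525/2501 E=3525/2501 F=512/205 H=2301/1277] → run D
t=7: vr[B=2 D=4549/2501 E=3525/2501 F=512/205 H=2301/1277] → run E
t=8: vr[B=2 D=4549/2501 E=2207587/657763 F=512/205 H=2301/1277] → run H
t=9: vr[B=2 D=4549/2501 E=2207587/657763 F=512/205 H=3325/1277] → run D
t=10: vr[B=2 D=5573/2501 E=2207587/657763 F=512/205 H=3325/1277] → run B
t=11: vr[B=3 D=5573/2501 E=2207587/657763 F=512/205 H=3325/1277] → run D
t=12: vr[B=3 D=6597/2501 E=2207587/657763 F=512/205 H=3325/1277] → run F
t=13: vr[B=3 D=6597/2501 E=2207587/657763 H=3325/1277] → run H
t=14: vr[B=3 D=6597/2501 E=2207587/657763] → run D
t=15: vr[B=3 D=7621/2501 E=2207587/657763] → run B
t=16: vr[D=7621/2501 E=2207587/657763] → run D
t=17: vr[E=2207587/657763] → run E
t=18: vr[E=3488099/657763] → run E
t=19: vr[E=4768611/657763] → run E
t=20: (idle)
t=21: (idle)
t=22: (idle)
t=23: (idle)
t=24: (idle)
t=25: (idle)

completion order = F, H, B, D, E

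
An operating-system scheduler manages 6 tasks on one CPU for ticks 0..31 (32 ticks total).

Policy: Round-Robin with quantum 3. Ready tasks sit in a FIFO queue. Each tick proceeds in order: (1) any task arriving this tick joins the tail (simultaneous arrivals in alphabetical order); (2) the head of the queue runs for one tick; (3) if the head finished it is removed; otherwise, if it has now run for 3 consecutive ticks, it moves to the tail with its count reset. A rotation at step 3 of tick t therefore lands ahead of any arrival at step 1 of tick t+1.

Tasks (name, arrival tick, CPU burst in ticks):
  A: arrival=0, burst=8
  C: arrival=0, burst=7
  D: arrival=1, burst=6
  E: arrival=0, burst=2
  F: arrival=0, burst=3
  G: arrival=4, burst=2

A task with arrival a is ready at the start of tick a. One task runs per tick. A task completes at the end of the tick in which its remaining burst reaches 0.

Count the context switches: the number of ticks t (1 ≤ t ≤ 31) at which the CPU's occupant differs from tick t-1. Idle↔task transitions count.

t=0: queue=[A,C,E,F] q_used=0 → run A
t=1: queue=[A,C,E,F,D] q_used=1 → run A
t=2: queue=[A,C,E,F,D] q_used=2 → run A
t=3: queue=[C,E,F,D,A] q_used=0 → run C
t=4: queue=[C,E,F,D,A,G] q_used=1 → run C
t=5: queue=[C,E,F,D,A,G] q_used=2 → run C
t=6: queue=[E,F,D,A,G,C] q_used=0 → run E
t=7: queue=[E,F,D,A,G,C] q_used=1 → run E
t=8: queue=[F,D,A,G,C] q_used=0 → run F
t=9: queue=[F,D,A,G,C] q_used=1 → run F
t=10: queue=[F,D,A,G,C] q_used=2 → run F
t=11: queue=[D,A,G,C] q_used=0 → run D
t=12: queue=[D,A,G,C] q_used=1 → run D
t=13: queue=[D,A,G,C] q_used=2 → run D
t=14: queue=[A,G,C,D] q_used=0 → run A
t=15: queue=[A,G,C,D] q_used=1 → run A
t=16: queue=[A,G,C,D] q_used=2 → run A
t=17: queue=[G,C,D,A] q_used=0 → run G
t=18: queue=[G,C,D,A] q_used=1 → run G
t=19: queue=[C,D,A] q_used=0 → run C
t=20: queue=[C,D,A] q_used=1 → run C
t=21: queue=[C,D,A] q_used=2 → run C
t=22: queue=[D,A,C] q_used=0 → run D
t=23: queue=[D,A,C] q_used=1 → run D
t=24: queue=[D,A,C] q_used=2 → run D
t=25: queue=[A,C] q_used=0 → run A
t=26: queue=[A,C] q_used=1 → run A
t=27: queue=[C] q_used=0 → run C
t=28: (idle)
t=29: (idle)
t=30: (idle)
t=31: (idle)

context switches = 11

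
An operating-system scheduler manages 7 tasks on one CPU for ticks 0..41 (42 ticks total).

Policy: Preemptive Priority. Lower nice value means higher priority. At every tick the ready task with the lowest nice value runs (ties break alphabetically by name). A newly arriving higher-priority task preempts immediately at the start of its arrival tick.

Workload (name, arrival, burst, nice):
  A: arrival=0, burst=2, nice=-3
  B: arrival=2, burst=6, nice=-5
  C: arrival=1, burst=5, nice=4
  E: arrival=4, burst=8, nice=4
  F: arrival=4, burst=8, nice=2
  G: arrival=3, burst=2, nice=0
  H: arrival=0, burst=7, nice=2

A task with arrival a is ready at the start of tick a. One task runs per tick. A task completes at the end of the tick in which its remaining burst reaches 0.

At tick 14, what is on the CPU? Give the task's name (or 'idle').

running at tick 14 = F

t=0: ready={A,H} → run A
t=1: ready={A,C,H} → run A
t=2: ready={B,C,H} → run B
t=3: ready={B,C,G,H} → run B
t=4: ready={B,C,E,F,G,H} → run B
t=5: ready={B,C,E,F,G,H} → run B
t=6: ready={B,C,E,F,G,H} → run B
t=7: ready={B,C,E,F,G,H} → run B
t=8: ready={C,E,F,G,H} → run G
t=9: ready={C,E,F,G,H} → run G
t=10: ready={C,E,F,H} → run F
t=11: ready={C,E,F,H} → run F
t=12: ready={C,E,F,H} → run F
t=13: ready={C,E,F,H} → run F
t=14: ready={C,E,F,H} → run F
t=15: ready={C,E,F,H} → run F
t=16: ready={C,E,F,H} → run F
t=17: ready={C,E,F,H} → run F
t=18: ready={C,E,H} → run H
t=19: ready={C,E,H} → run H
t=20: ready={C,E,H} → run H
t=21: ready={C,E,H} → run H
t=22: ready={C,E,H} → run H
t=23: ready={C,E,H} → run H
t=24: ready={C,E,H} → run H
t=25: ready={C,E} → run C
t=26: ready={C,E} → run C
t=27: ready={C,E} → run C
t=28: ready={C,E} → run C
t=29: ready={C,E} → run C
t=30: ready={E} → run E
t=31: ready={E} → run E
t=32: ready={E} → run E
t=33: ready={E} → run E
t=34: ready={E} → run E
t=35: ready={E} → run E
t=36: ready={E} → run E
t=37: ready={E} → run E
t=38: (idle)
t=39: (idle)
t=40: (idle)
t=41: (idle)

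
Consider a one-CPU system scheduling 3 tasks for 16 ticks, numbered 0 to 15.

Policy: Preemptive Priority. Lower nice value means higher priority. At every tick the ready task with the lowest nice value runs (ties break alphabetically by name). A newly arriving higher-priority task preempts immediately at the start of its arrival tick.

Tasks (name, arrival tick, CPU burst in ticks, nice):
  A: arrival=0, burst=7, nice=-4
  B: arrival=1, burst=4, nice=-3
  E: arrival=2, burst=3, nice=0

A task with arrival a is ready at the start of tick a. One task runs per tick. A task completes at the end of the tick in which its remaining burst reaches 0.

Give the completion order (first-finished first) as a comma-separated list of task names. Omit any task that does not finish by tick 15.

completion order = A, B, E

t=0: ready={A} → run A
t=1: ready={A,B} → run A
t=2: ready={A,B,E} → run A
t=3: ready={A,B,E} → run A
t=4: ready={A,B,E} → run A
t=5: ready={A,B,E} → run A
t=6: ready={A,B,E} → run A
t=7: ready={B,E} → run B
t=8: ready={B,E} → run B
t=9: ready={B,E} → run B
t=10: ready={B,E} → run B
t=11: ready={E} → run E
t=12: ready={E} → run E
t=13: ready={E} → run E
t=14: (idle)
t=15: (idle)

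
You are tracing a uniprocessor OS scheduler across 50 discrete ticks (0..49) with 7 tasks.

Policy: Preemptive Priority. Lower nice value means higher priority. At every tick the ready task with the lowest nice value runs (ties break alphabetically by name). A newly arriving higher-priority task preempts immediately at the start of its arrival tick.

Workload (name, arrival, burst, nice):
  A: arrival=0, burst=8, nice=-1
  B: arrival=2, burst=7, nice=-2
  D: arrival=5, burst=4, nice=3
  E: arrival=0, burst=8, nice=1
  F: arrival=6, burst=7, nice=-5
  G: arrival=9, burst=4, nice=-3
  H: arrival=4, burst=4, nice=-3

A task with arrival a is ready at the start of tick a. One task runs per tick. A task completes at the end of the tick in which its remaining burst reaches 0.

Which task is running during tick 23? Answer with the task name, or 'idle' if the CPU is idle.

running at tick 23 = B

t=0: ready={A,E} → run A
t=1: ready={A,E} → run A
t=2: ready={A,B,E} → run B
t=3: ready={A,B,E} → run B
t=4: ready={A,B,E,H} → run H
t=5: ready={A,B,D,E,H} → run H
t=6: ready={A,B,D,E,F,H} → run F
t=7: ready={A,B,D,E,F,H} → run F
t=8: ready={A,B,D,E,F,H} → run F
t=9: ready={A,B,D,E,F,G,H} → run F
t=10: ready={A,B,D,E,F,G,H} → run F
t=11: ready={A,B,D,E,F,G,H} → run F
t=12: ready={A,B,D,E,F,G,H} → run F
t=13: ready={A,B,D,E,G,H} → run G
t=14: ready={A,B,D,E,G,H} → run G
t=15: ready={A,B,D,E,G,H} → run G
t=16: ready={A,B,D,E,G,H} → run G
t=17: ready={A,B,D,E,H} → run H
t=18: ready={A,B,D,E,H} → run H
t=19: ready={A,B,D,E} → run B
t=20: ready={A,B,D,E} → run B
t=21: ready={A,B,D,E} → run B
t=22: ready={A,B,D,E} → run B
t=23: ready={A,B,D,E} → run B
t=24: ready={A,D,E} → run A
t=25: ready={A,D,E} → run A
t=26: ready={A,D,E} → run A
t=27: ready={A,D,E} → run A
t=28: ready={A,D,E} → run A
t=29: ready={A,D,E} → run A
t=30: ready={D,E} → run E
t=31: ready={D,E} → run E
t=32: ready={D,E} → run E
t=33: ready={D,E} → run E
t=34: ready={D,E} → run E
t=35: ready={D,E} → run E
t=36: ready={D,E} → run E
t=37: ready={D,E} → run E
t=38: ready={D} → run D
t=39: ready={D} → run D
t=40: ready={D} → run D
t=41: ready={D} → run D
t=42: (idle)
t=43: (idle)
t=44: (idle)
t=45: (idle)
t=46: (idle)
t=47: (idle)
t=48: (idle)
t=49: (idle)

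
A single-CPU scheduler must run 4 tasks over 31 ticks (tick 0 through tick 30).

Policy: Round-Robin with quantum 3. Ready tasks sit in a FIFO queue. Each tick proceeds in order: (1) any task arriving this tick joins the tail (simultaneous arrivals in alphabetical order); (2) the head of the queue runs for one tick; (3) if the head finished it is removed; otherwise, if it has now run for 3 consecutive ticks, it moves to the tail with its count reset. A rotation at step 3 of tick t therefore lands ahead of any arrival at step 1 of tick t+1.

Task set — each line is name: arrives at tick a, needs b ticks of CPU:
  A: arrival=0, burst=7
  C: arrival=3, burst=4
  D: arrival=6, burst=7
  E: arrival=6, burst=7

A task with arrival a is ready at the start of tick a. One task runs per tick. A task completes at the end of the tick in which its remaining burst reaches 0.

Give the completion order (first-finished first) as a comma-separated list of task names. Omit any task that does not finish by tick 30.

t=0: queue=[A] q_used=0 → run A
t=1: queue=[A] q_used=1 → run A
t=2: queue=[A] q_used=2 → run A
t=3: queue=[A,C] q_used=0 → run A
t=4: queue=[A,C] q_used=1 → run A
t=5: queue=[A,C] q_used=2 → run A
t=6: queue=[C,A,D,E] q_used=0 → run C
t=7: queue=[C,A,D,E] q_used=1 → run C
t=8: queue=[C,A,D,E] q_used=2 → run C
t=9: queue=[A,D,E,C] q_used=0 → run A
t=10: queue=[D,E,C] q_used=0 → run D
t=11: queue=[D,E,C] q_used=1 → run D
t=12: queue=[D,E,C] q_used=2 → run D
t=13: queue=[E,C,D] q_used=0 → run E
t=14: queue=[E,C,D] q_used=1 → run E
t=15: queue=[E,C,D] q_used=2 → run E
t=16: queue=[C,D,E] q_used=0 → run C
t=17: queue=[D,E] q_used=0 → run D
t=18: queue=[D,E] q_used=1 → run D
t=19: queue=[D,E] q_used=2 → run D
t=20: queue=[E,D] q_used=0 → run E
t=21: queue=[E,D] q_used=1 → run E
t=22: queue=[E,D] q_used=2 → run E
t=23: queue=[D,E] q_used=0 → run D
t=24: queue=[E] q_used=0 → run E
t=25: (idle)
t=26: (idle)
t=27: (idle)
t=28: (idle)
t=29: (idle)
t=30: (idle)

completion order = A, C, D, E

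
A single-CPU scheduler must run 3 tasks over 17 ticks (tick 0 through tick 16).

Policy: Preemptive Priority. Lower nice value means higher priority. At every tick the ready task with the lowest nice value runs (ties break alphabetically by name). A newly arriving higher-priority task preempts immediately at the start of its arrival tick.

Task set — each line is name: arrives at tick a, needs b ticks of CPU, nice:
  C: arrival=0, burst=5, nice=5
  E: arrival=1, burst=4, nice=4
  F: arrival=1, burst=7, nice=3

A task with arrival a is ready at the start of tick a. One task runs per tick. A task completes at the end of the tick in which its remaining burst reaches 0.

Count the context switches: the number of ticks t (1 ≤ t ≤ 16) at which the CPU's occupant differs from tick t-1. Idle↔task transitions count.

context switches = 4

t=0: ready={C} → run C
t=1: ready={C,E,F} → run F
t=2: ready={C,E,F} → run F
t=3: ready={C,E,F} → run F
t=4: ready={C,E,F} → run F
t=5: ready={C,E,F} → run F
t=6: ready={C,E,F} → run F
t=7: ready={C,E,F} → run F
t=8: ready={C,E} → run E
t=9: ready={C,E} → run E
t=10: ready={C,E} → run E
t=11: ready={C,E} → run E
t=12: ready={C} → run C
t=13: ready={C} → run C
t=14: ready={C} → run C
t=15: ready={C} → run C
t=16: (idle)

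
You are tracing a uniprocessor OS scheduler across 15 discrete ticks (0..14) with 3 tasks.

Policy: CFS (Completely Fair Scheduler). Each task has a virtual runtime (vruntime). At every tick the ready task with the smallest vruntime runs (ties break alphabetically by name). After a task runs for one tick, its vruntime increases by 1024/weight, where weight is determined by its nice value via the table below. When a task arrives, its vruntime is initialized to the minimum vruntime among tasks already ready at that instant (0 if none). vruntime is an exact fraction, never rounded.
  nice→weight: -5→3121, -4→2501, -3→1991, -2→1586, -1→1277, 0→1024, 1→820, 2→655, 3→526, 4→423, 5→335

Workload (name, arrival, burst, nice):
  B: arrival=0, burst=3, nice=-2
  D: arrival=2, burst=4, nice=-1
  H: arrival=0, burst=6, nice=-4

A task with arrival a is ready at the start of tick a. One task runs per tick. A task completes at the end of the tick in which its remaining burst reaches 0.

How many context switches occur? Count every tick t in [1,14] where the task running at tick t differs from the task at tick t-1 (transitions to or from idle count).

t=0: vr[B=0 H=0] → run B
t=1: vr[B=512/793 H=0] → run H
t=2: vr[B=512/793 D=1024/2501 H=1024/2501] → run D
t=3: vr[B=512/793 D=3868672/3193777 H=1024/2501] → run H
t=4: vr[B=512/793 D=3868672/3193777 H=2048/2501] → run B
t=5: vr[B=1024/793 D=3868672/3193777 H=2048/2501] → run H
t=6: vr[B=1024/793 D=3868672/3193777 H=3072/2501] → run D
t=7: vr[B=1024/793 D=6429696/3193777 H=3072/2501] → run H
t=8: vr[B=1024/793 D=6429696/3193777 H=4096/2501] → run B
t=9: vr[D=6429696/3193777 H=4096/2501] → run H
t=10: vr[D=6429696/3193777 H=5120/2501] → run D
t=11: vr[D=8990720/3193777 H=5120/2501] → run H
t=12: vr[D=8990720/3193777] → run D
t=13: (idle)
t=14: (idle)

context switches = 13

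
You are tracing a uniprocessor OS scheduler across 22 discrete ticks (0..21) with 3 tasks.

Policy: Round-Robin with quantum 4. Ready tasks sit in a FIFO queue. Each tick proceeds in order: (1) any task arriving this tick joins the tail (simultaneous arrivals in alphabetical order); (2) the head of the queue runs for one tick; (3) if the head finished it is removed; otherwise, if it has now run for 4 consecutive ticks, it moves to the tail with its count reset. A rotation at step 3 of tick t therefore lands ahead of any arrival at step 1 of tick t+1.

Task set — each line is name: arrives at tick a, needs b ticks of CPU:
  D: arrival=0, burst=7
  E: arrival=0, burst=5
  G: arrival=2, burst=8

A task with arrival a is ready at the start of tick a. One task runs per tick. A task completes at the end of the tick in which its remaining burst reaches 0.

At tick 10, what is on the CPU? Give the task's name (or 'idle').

t=0: queue=[D,E] q_used=0 → run D
t=1: queue=[D,E] q_used=1 → run D
t=2: queue=[D,E,G] q_used=2 → run D
t=3: queue=[D,E,G] q_used=3 → run D
t=4: queue=[E,G,D] q_used=0 → run E
t=5: queue=[E,G,D] q_used=1 → run E
t=6: queue=[E,G,D] q_used=2 → run E
t=7: queue=[E,G,D] q_used=3 → run E
t=8: queue=[G,D,E] q_used=0 → run G
t=9: queue=[G,D,E] q_used=1 → run G
t=10: queue=[G,D,E] q_used=2 → run G
t=11: queue=[G,D,E] q_used=3 → run G
t=12: queue=[D,E,G] q_used=0 → run D
t=13: queue=[D,E,G] q_used=1 → run D
t=14: queue=[D,E,G] q_used=2 → run D
t=15: queue=[E,G] q_used=0 → run E
t=16: queue=[G] q_used=0 → run G
t=17: queue=[G] q_used=1 → run G
t=18: queue=[G] q_used=2 → run G
t=19: queue=[G] q_used=3 → run G
t=20: (idle)
t=21: (idle)

running at tick 10 = G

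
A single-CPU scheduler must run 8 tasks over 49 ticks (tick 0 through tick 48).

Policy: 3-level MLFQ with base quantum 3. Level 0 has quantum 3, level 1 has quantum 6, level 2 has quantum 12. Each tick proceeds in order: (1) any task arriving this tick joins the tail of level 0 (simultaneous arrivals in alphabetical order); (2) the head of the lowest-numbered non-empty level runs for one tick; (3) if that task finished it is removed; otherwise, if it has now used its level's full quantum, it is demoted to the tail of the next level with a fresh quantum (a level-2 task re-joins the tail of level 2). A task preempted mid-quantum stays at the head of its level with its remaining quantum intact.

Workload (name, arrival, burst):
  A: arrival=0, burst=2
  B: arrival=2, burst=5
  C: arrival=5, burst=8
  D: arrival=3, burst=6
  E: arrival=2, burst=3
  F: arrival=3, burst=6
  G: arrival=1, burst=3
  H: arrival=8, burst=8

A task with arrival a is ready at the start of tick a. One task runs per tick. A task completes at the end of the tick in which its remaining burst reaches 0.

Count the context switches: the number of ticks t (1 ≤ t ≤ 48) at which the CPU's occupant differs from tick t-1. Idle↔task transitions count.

t=0: L0/L1/L2 = A/-/- → run A
t=1: L0/L1/L2 = AG/-/- → run A
t=2: L0/L1/L2 = GBE/-/- → run G
t=3: L0/L1/L2 = GBEDF/-/- → run G
t=4: L0/L1/L2 = GBEDF/-/- → run G
t=5: L0/L1/L2 = BEDFC/-/- → run B
t=6: L0/L1/L2 = BEDFC/-/- → run B
t=7: L0/L1/L2 = BEDFC/-/- → run B
t=8: L0/L1/L2 = EDFCH/B/- → run E
t=9: L0/L1/L2 = EDFCH/B/- → run E
t=10: L0/L1/L2 = EDFCH/B/- → run E
t=11: L0/L1/L2 = DFCH/B/- → run D
t=12: L0/L1/L2 = DFCH/B/- → run D
t=13: L0/L1/L2 = DFCH/B/- → run D
t=14: L0/L1/L2 = FCH/BD/- → run F
t=15: L0/L1/L2 = FCH/BD/- → run F
t=16: L0/L1/L2 = FCH/BD/- → run F
t=17: L0/L1/L2 = CH/BDF/- → run C
t=18: L0/L1/L2 = CH/BDF/- → run C
t=19: L0/L1/L2 = CH/BDF/- → run C
t=20: L0/L1/L2 = H/BDFC/- → run H
t=21: L0/L1/L2 = H/BDFC/- → run H
t=22: L0/L1/L2 = H/BDFC/- → run H
t=23: L0/L1/L2 = -/BDFCH/- → run B
t=24: L0/L1/L2 = -/BDFCH/- → run B
t=25: L0/L1/L2 = -/DFCH/- → run D
t=26: L0/L1/L2 = -/DFCH/- → run D
t=27: L0/L1/L2 = -/DFCH/- → run D
t=28: L0/L1/L2 = -/FCH/- → run F
t=29: L0/L1/L2 = -/FCH/- → run F
t=30: L0/L1/L2 = -/FCH/- → run F
t=31: L0/L1/L2 = -/CH/- → run C
t=32: L0/L1/L2 = -/CH/- → run C
t=33: L0/L1/L2 = -/CH/- → run C
t=34: L0/L1/L2 = -/CH/- → run C
t=35: L0/L1/L2 = -/CH/- → run C
t=36: L0/L1/L2 = -/H/- → run H
t=37: L0/L1/L2 = -/H/- → run H
t=38: L0/L1/L2 = -/H/- → run H
t=39: L0/L1/L2 = -/H/- → run H
t=40: L0/L1/L2 = -/H/- → run H
t=41: (idle)
t=42: (idle)
t=43: (idle)
t=44: (idle)
t=45: (idle)
t=46: (idle)
t=47: (idle)
t=48: (idle)

context switches = 13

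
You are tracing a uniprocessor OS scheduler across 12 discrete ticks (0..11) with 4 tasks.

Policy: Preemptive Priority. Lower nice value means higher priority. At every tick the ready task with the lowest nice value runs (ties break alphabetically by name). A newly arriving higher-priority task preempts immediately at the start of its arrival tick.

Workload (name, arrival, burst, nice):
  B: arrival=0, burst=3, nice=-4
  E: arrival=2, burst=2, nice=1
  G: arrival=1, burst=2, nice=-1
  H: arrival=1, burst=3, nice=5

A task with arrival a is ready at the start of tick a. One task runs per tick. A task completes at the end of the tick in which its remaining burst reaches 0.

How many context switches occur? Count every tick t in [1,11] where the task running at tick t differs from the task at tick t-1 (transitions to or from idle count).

t=0: ready={B} → run B
t=1: ready={B,G,H} → run B
t=2: ready={B,E,G,H} → run B
t=3: ready={E,G,H} → run G
t=4: ready={E,G,H} → run G
t=5: ready={E,H} → run E
t=6: ready={E,H} → run E
t=7: ready={H} → run H
t=8: ready={H} → run H
t=9: ready={H} → run H
t=10: (idle)
t=11: (idle)

context switches = 4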